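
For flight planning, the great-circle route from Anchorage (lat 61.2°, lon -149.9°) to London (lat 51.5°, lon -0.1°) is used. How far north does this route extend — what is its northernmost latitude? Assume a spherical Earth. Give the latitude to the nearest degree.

≈ 80°

The great circle lies in the plane with unit normal n̂ = (p₁ × p₂)/|p₁ × p₂|.
Here n̂_z ≈ +0.167; the vertex latitude is φ_max = arccos|n̂_z| ≈ 80.4°.
Check via Clairaut: cos φ_max = |cos φ₁| · sin C = cos(61.2°)·sin(20.3°) ≈ 0.167, again giving ≈ 80.4°.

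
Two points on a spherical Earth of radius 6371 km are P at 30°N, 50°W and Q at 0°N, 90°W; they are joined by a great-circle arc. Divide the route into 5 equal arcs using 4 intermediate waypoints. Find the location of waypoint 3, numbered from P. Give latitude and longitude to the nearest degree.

≈ 13°N, 75°W

Convert each endpoint to a unit vector on the sphere (x = cos φ cos λ, y = cos φ sin λ, z = sin φ).
The central angle between the endpoints is δ = arccos(p₁·p₂) ≈ 0.845 rad (48.4°).
Interpolate at f = 3/5 with slerp weights a = sin((1−f)δ)/sin δ ≈ 0.443, b = sin(fδ)/sin δ ≈ 0.649.
p = a·p₁ + b·p₂ ≈ (0.247, -0.943, 0.222); φ = arcsin(p_z) ≈ 12.81°, λ = atan2(p_y, p_x) ≈ -75.34°.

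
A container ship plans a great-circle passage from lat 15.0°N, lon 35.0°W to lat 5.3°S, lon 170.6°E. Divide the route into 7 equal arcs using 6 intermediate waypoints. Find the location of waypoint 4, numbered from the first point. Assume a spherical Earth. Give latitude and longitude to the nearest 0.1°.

≈ lat 18.4°N, lon 127.3°W

Write both endpoints as unit vectors p₁, p₂ with components (cos φ cos λ, cos φ sin λ, sin φ).
The central angle between the endpoints is δ = arccos(p₁·p₂) ≈ 2.671 rad (153.0°).
Interpolate at f = 4/7 with slerp weights a = sin((1−f)δ)/sin δ ≈ 2.008, b = sin(fδ)/sin δ ≈ 2.203.
p = a·p₁ + b·p₂ ≈ (-0.575, -0.754, 0.316); φ = arcsin(p_z) ≈ 18.44°, λ = atan2(p_y, p_x) ≈ -127.34°.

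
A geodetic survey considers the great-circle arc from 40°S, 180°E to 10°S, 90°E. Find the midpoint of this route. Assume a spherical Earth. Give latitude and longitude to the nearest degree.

≈ 33°S, 128°E

The haversine formula gives a central angle δ ≈ 1.459 rad (83.6°) between the endpoints.
Interpolate at f = 1/2 with slerp weights a = sin((1−f)δ)/sin δ ≈ 0.671, b = sin(fδ)/sin δ ≈ 0.671.
p = a·p₁ + b·p₂ ≈ (-0.514, 0.660, -0.548); φ = arcsin(p_z) ≈ -33.20°, λ = atan2(p_y, p_x) ≈ 127.88°.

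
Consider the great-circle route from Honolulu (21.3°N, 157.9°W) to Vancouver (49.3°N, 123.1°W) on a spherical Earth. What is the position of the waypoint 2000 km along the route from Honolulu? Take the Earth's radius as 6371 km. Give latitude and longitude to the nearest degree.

≈ (35°N, 145°W)

Write both endpoints as unit vectors p₁, p₂ with components (cos φ cos λ, cos φ sin λ, sin φ).
The central angle between the endpoints is δ = arccos(p₁·p₂) ≈ 0.685 rad (39.3°). The total great-circle distance is δ·R ≈ 0.685 × 6371 ≈ 4365 km, so the target fraction is f = 2000/4365 ≈ 0.458.
Interpolate at f ≈ 0.458 with slerp weights a = sin((1−f)δ)/sin δ ≈ 0.573, b = sin(fδ)/sin δ ≈ 0.488.
p = a·p₁ + b·p₂ ≈ (-0.669, -0.468, 0.578); φ = arcsin(p_z) ≈ 35.32°, λ = atan2(p_y, p_x) ≈ -145.04°.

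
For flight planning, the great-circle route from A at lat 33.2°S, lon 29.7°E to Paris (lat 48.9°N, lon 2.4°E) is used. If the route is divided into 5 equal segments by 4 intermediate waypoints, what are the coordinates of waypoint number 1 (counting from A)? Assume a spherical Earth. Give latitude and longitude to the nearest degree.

From cos δ = sin φ₁ sin φ₂ + cos φ₁ cos φ₂ cos Δλ, the central angle is δ ≈ 1.495 rad (85.6°).
Interpolate at f = 1/5 with slerp weights a = sin((1−f)δ)/sin δ ≈ 0.933, b = sin(fδ)/sin δ ≈ 0.295.
p = a·p₁ + b·p₂ ≈ (0.872, 0.395, -0.288); φ = arcsin(p_z) ≈ -16.76°, λ = atan2(p_y, p_x) ≈ 24.36°.

≈ lat 17°S, lon 24°E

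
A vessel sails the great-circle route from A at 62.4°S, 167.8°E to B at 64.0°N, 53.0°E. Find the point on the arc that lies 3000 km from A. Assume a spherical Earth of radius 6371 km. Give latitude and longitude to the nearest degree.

≈ 43°S, 136°E

Write both endpoints as unit vectors p₁, p₂ with components (cos φ cos λ, cos φ sin λ, sin φ).
The central angle between the endpoints is δ = arccos(p₁·p₂) ≈ 2.650 rad (151.8°). The total great-circle distance is δ·R ≈ 2.650 × 6371 ≈ 16885 km, so the target fraction is f = 3000/16885 ≈ 0.178.
Interpolate at f ≈ 0.178 with slerp weights a = sin((1−f)δ)/sin δ ≈ 1.739, b = sin(fδ)/sin δ ≈ 0.962.
p = a·p₁ + b·p₂ ≈ (-0.534, 0.507, -0.677); φ = arcsin(p_z) ≈ -42.60°, λ = atan2(p_y, p_x) ≈ 136.48°.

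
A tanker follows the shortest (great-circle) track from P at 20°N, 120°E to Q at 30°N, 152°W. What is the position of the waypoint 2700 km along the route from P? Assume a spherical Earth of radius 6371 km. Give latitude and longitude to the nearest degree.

The haversine formula gives a central angle δ ≈ 1.370 rad (78.5°) between the endpoints. The total great-circle distance is δ·R ≈ 1.370 × 6371 ≈ 8729 km, so the target fraction is f = 2700/8729 ≈ 0.309.
Interpolate at f ≈ 0.309 with slerp weights a = sin((1−f)δ)/sin δ ≈ 0.828, b = sin(fδ)/sin δ ≈ 0.420.
p = a·p₁ + b·p₂ ≈ (-0.710, 0.503, 0.493); φ = arcsin(p_z) ≈ 29.54°, λ = atan2(p_y, p_x) ≈ 144.67°.

≈ 30°N, 145°E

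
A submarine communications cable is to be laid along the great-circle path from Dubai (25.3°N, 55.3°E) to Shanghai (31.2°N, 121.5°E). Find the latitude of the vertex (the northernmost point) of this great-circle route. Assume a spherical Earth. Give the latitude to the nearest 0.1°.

The great circle lies in the plane with unit normal n̂ = (p₁ × p₂)/|p₁ × p₂|.
Here n̂_z ≈ +0.837; the vertex latitude is φ_max = arccos|n̂_z| ≈ 33.2°.
Check via Clairaut: cos φ_max = |cos φ₁| · sin C = cos(25.3°)·sin(67.7°) ≈ 0.837, again giving ≈ 33.2°.

≈ 33.2°N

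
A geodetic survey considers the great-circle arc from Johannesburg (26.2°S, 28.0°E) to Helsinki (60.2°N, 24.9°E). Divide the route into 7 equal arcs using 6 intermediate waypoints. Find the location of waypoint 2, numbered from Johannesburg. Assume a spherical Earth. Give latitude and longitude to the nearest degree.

≈ (2°S, 27°E)

Write both endpoints as unit vectors p₁, p₂ with components (cos φ cos λ, cos φ sin λ, sin φ).
The central angle between the endpoints is δ = arccos(p₁·p₂) ≈ 1.509 rad (86.4°).
Interpolate at f = 2/7 with slerp weights a = sin((1−f)δ)/sin δ ≈ 0.883, b = sin(fδ)/sin δ ≈ 0.419.
p = a·p₁ + b·p₂ ≈ (0.888, 0.459, -0.026); φ = arcsin(p_z) ≈ -1.51°, λ = atan2(p_y, p_x) ≈ 27.36°.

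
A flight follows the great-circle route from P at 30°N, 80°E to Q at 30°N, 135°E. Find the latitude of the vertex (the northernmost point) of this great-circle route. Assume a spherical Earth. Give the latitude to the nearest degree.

≈ 33°N

The great circle lies in the plane with unit normal n̂ = (p₁ × p₂)/|p₁ × p₂|.
Here n̂_z ≈ +0.838; the vertex latitude is φ_max = arccos|n̂_z| ≈ 33.1°.
Check via Clairaut: cos φ_max = |cos φ₁| · sin C = cos(30.0°)·sin(75.4°) ≈ 0.838, again giving ≈ 33.1°.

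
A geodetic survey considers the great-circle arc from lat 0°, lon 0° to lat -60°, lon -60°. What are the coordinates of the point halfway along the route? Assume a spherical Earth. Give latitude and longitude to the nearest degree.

Write both endpoints as unit vectors p₁, p₂ with components (cos φ cos λ, cos φ sin λ, sin φ).
The central angle between the endpoints is δ = arccos(p₁·p₂) ≈ 1.318 rad (75.5°).
Interpolate at f = 1/2 with slerp weights a = sin((1−f)δ)/sin δ ≈ 0.632, b = sin(fδ)/sin δ ≈ 0.632.
p = a·p₁ + b·p₂ ≈ (0.791, -0.274, -0.548); φ = arcsin(p_z) ≈ -33.21°, λ = atan2(p_y, p_x) ≈ -19.11°.

≈ lat -33°, lon -19°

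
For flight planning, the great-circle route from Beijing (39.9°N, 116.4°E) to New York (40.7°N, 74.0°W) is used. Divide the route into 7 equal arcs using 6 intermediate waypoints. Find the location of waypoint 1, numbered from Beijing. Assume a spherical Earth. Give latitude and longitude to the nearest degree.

≈ (54°N, 120°E)

From cos δ = sin φ₁ sin φ₂ + cos φ₁ cos φ₂ cos Δλ, the central angle is δ ≈ 1.725 rad (98.8°).
Interpolate at f = 1/7 with slerp weights a = sin((1−f)δ)/sin δ ≈ 1.008, b = sin(fδ)/sin δ ≈ 0.247.
p = a·p₁ + b·p₂ ≈ (-0.292, 0.513, 0.807); φ = arcsin(p_z) ≈ 53.85°, λ = atan2(p_y, p_x) ≈ 119.68°.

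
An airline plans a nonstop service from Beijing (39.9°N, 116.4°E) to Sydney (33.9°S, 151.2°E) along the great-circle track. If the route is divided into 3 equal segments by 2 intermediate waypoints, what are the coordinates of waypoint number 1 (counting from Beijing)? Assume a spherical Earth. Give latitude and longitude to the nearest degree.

Convert each endpoint to a unit vector on the sphere (x = cos φ cos λ, y = cos φ sin λ, z = sin φ).
The central angle between the endpoints is δ = arccos(p₁·p₂) ≈ 1.405 rad (80.5°).
Interpolate at f = 1/3 with slerp weights a = sin((1−f)δ)/sin δ ≈ 0.817, b = sin(fδ)/sin δ ≈ 0.458.
p = a·p₁ + b·p₂ ≈ (-0.611, 0.744, 0.269); φ = arcsin(p_z) ≈ 15.58°, λ = atan2(p_y, p_x) ≈ 129.41°.

≈ 16°N, 129°E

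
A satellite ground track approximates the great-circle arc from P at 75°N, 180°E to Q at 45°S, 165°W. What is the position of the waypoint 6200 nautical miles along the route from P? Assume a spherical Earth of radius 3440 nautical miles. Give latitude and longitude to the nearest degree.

Write both endpoints as unit vectors p₁, p₂ with components (cos φ cos λ, cos φ sin λ, sin φ).
The central angle between the endpoints is δ = arccos(p₁·p₂) ≈ 2.102 rad (120.4°). The total great-circle distance is δ·R ≈ 2.102 × 3440 ≈ 7230 nmi, so the target fraction is f = 6200/7230 ≈ 0.858.
Interpolate at f ≈ 0.858 with slerp weights a = sin((1−f)δ)/sin δ ≈ 0.342, b = sin(fδ)/sin δ ≈ 1.129.
p = a·p₁ + b·p₂ ≈ (-0.859, -0.207, -0.468); φ = arcsin(p_z) ≈ -27.89°, λ = atan2(p_y, p_x) ≈ -166.48°.

≈ 28°S, 166°W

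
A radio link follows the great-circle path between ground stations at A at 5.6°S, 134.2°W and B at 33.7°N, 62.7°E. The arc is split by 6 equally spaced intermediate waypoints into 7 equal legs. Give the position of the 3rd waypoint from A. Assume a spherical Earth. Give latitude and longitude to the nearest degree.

Write both endpoints as unit vectors p₁, p₂ with components (cos φ cos λ, cos φ sin λ, sin φ).
The central angle between the endpoints is δ = arccos(p₁·p₂) ≈ 2.580 rad (147.8°).
Interpolate at f = 3/7 with slerp weights a = sin((1−f)δ)/sin δ ≈ 1.869, b = sin(fδ)/sin δ ≈ 1.678.
p = a·p₁ + b·p₂ ≈ (-0.656, -0.093, 0.749); φ = arcsin(p_z) ≈ 48.48°, λ = atan2(p_y, p_x) ≈ -171.95°.

≈ 48°N, 172°W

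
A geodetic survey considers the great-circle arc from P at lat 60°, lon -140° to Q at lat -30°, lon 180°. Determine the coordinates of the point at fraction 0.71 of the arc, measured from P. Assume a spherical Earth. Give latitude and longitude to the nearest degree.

≈ lat -3°, lon -171°

From cos δ = sin φ₁ sin φ₂ + cos φ₁ cos φ₂ cos Δλ, the central angle is δ ≈ 1.672 rad (95.8°).
Interpolate at f = 0.71 with slerp weights a = sin((1−f)δ)/sin δ ≈ 0.469, b = sin(fδ)/sin δ ≈ 0.932.
p = a·p₁ + b·p₂ ≈ (-0.987, -0.151, -0.060); φ = arcsin(p_z) ≈ -3.46°, λ = atan2(p_y, p_x) ≈ -171.32°.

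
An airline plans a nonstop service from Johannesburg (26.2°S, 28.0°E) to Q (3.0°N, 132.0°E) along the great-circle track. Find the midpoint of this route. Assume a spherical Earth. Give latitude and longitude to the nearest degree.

≈ (18°S, 84°E)

Write both endpoints as unit vectors p₁, p₂ with components (cos φ cos λ, cos φ sin λ, sin φ).
The central angle between the endpoints is δ = arccos(p₁·p₂) ≈ 1.813 rad (103.9°).
Interpolate at f = 1/2 with slerp weights a = sin((1−f)δ)/sin δ ≈ 0.811, b = sin(fδ)/sin δ ≈ 0.811.
p = a·p₁ + b·p₂ ≈ (0.101, 0.944, -0.316); φ = arcsin(p_z) ≈ -18.40°, λ = atan2(p_y, p_x) ≈ 83.92°.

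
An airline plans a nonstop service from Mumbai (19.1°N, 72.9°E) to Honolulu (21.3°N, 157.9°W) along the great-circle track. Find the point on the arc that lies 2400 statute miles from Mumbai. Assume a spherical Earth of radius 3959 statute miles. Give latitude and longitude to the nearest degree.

Write both endpoints as unit vectors p₁, p₂ with components (cos φ cos λ, cos φ sin λ, sin φ).
The central angle between the endpoints is δ = arccos(p₁·p₂) ≈ 2.024 rad (115.9°). The total great-circle distance is δ·R ≈ 2.024 × 3959 ≈ 8012 mi, so the target fraction is f = 2400/8012 ≈ 0.300.
Interpolate at f ≈ 0.300 with slerp weights a = sin((1−f)δ)/sin δ ≈ 1.099, b = sin(fδ)/sin δ ≈ 0.634.
p = a·p₁ + b·p₂ ≈ (-0.242, 0.771, 0.590); φ = arcsin(p_z) ≈ 36.14°, λ = atan2(p_y, p_x) ≈ 107.41°.

≈ 36°N, 107°E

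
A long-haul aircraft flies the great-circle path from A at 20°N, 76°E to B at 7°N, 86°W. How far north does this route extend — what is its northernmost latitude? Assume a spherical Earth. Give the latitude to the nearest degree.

≈ 57°N

The great circle lies in the plane with unit normal n̂ = (p₁ × p₂)/|p₁ × p₂|.
Here n̂_z ≈ -0.540; the vertex latitude is φ_max = arccos|n̂_z| ≈ 57.3°.
Check via Clairaut: cos φ_max = |cos φ₁| · sin C = cos(20.0°)·sin(35.0°) ≈ 0.540, again giving ≈ 57.3°.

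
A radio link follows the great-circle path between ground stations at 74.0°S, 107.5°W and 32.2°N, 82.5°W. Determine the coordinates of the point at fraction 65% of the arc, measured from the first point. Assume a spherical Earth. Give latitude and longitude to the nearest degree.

Write both endpoints as unit vectors p₁, p₂ with components (cos φ cos λ, cos φ sin λ, sin φ).
The central angle between the endpoints is δ = arccos(p₁·p₂) ≈ 1.876 rad (107.5°).
Interpolate at f = 0.65 with slerp weights a = sin((1−f)δ)/sin δ ≈ 0.640, b = sin(fδ)/sin δ ≈ 0.985.
p = a·p₁ + b·p₂ ≈ (0.056, -0.994, -0.091); φ = arcsin(p_z) ≈ -5.21°, λ = atan2(p_y, p_x) ≈ -86.79°.

≈ 5°S, 87°W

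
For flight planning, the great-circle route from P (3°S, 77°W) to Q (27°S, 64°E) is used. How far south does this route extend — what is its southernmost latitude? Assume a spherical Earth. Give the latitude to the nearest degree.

≈ 41°S

The great circle lies in the plane with unit normal n̂ = (p₁ × p₂)/|p₁ × p₂|.
Here n̂_z ≈ +0.752; the vertex latitude is φ_max = arccos|n̂_z| ≈ 41.2°.
Check via Clairaut: cos φ_max = |cos φ₁| · sin C = cos(3.0°)·sin(131.1°) ≈ 0.752, again giving ≈ 41.2°.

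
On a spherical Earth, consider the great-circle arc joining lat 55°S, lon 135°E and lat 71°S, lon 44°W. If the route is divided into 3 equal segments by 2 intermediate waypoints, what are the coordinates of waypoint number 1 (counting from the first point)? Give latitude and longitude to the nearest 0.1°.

Write both endpoints as unit vectors p₁, p₂ with components (cos φ cos λ, cos φ sin λ, sin φ).
The central angle between the endpoints is δ = arccos(p₁·p₂) ≈ 0.942 rad (54.0°).
Interpolate at f = 1/3 with slerp weights a = sin((1−f)δ)/sin δ ≈ 0.727, b = sin(fδ)/sin δ ≈ 0.382.
p = a·p₁ + b·p₂ ≈ (-0.205, 0.208, -0.956); φ = arcsin(p_z) ≈ -73.00°, λ = atan2(p_y, p_x) ≈ 134.57°.

≈ lat 73.0°S, lon 134.6°E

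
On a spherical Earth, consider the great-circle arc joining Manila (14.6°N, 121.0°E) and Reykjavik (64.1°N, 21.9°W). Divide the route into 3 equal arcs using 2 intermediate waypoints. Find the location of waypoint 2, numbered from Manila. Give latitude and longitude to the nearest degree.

Convert each endpoint to a unit vector on the sphere (x = cos φ cos λ, y = cos φ sin λ, z = sin φ).
The central angle between the endpoints is δ = arccos(p₁·p₂) ≈ 1.681 rad (96.3°).
Interpolate at f = 2/3 with slerp weights a = sin((1−f)δ)/sin δ ≈ 0.535, b = sin(fδ)/sin δ ≈ 0.906.
p = a·p₁ + b·p₂ ≈ (0.101, 0.296, 0.950); φ = arcsin(p_z) ≈ 71.78°, λ = atan2(p_y, p_x) ≈ 71.23°.

≈ 72°N, 71°E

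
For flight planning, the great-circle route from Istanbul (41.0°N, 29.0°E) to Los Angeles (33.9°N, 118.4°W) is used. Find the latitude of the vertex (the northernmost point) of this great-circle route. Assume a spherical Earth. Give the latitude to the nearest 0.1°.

≈ 70.0°N

The great circle lies in the plane with unit normal n̂ = (p₁ × p₂)/|p₁ × p₂|.
Here n̂_z ≈ -0.342; the vertex latitude is φ_max = arccos|n̂_z| ≈ 70.0°.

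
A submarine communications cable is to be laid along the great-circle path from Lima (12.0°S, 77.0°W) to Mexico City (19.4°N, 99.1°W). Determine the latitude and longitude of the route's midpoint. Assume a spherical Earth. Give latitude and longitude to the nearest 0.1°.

≈ 3.8°N, 87.8°W

Write both endpoints as unit vectors p₁, p₂ with components (cos φ cos λ, cos φ sin λ, sin φ).
The central angle between the endpoints is δ = arccos(p₁·p₂) ≈ 0.667 rad (38.2°).
Interpolate at f = 1/2 with slerp weights a = sin((1−f)δ)/sin δ ≈ 0.529, b = sin(fδ)/sin δ ≈ 0.529.
p = a·p₁ + b·p₂ ≈ (0.037, -0.997, 0.066); φ = arcsin(p_z) ≈ 3.77°, λ = atan2(p_y, p_x) ≈ -87.85°.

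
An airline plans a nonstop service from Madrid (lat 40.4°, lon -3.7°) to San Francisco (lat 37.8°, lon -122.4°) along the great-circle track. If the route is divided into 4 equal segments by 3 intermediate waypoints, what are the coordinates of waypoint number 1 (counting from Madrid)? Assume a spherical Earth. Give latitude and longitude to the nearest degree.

≈ lat 53°, lon -28°

The haversine formula gives a central angle δ ≈ 1.462 rad (83.8°) between the endpoints.
Interpolate at f = 1/4 with slerp weights a = sin((1−f)δ)/sin δ ≈ 0.895, b = sin(fδ)/sin δ ≈ 0.360.
p = a·p₁ + b·p₂ ≈ (0.528, -0.284, 0.800); φ = arcsin(p_z) ≈ 53.17°, λ = atan2(p_y, p_x) ≈ -28.27°.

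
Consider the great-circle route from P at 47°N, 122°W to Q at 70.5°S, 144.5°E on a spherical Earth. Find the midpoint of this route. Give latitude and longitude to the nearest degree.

Convert each endpoint to a unit vector on the sphere (x = cos φ cos λ, y = cos φ sin λ, z = sin φ).
The central angle between the endpoints is δ = arccos(p₁·p₂) ≈ 2.351 rad (134.7°).
Interpolate at f = 1/2 with slerp weights a = sin((1−f)δ)/sin δ ≈ 1.298, b = sin(fδ)/sin δ ≈ 1.298.
p = a·p₁ + b·p₂ ≈ (-0.822, -0.499, -0.274); φ = arcsin(p_z) ≈ -15.92°, λ = atan2(p_y, p_x) ≈ -148.73°.

≈ 16°S, 149°W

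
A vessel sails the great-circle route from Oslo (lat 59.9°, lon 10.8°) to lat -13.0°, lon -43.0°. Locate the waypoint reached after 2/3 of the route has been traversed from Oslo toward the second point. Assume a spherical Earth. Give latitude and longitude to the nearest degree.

≈ lat 13°, lon -32°

From cos δ = sin φ₁ sin φ₂ + cos φ₁ cos φ₂ cos Δλ, the central angle is δ ≈ 1.477 rad (84.6°).
Interpolate at f = 2/3 with slerp weights a = sin((1−f)δ)/sin δ ≈ 0.475, b = sin(fδ)/sin δ ≈ 0.837.
p = a·p₁ + b·p₂ ≈ (0.830, -0.511, 0.222); φ = arcsin(p_z) ≈ 12.85°, λ = atan2(p_y, p_x) ≈ -31.64°.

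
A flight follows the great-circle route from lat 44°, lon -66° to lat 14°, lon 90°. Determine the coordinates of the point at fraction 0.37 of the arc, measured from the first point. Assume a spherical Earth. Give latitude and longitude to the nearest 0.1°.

≈ lat 71.2°, lon 7.5°

Convert each endpoint to a unit vector on the sphere (x = cos φ cos λ, y = cos φ sin λ, z = sin φ).
The central angle between the endpoints is δ = arccos(p₁·p₂) ≈ 2.060 rad (118.0°).
Interpolate at f = 0.37 with slerp weights a = sin((1−f)δ)/sin δ ≈ 1.091, b = sin(fδ)/sin δ ≈ 0.782.
p = a·p₁ + b·p₂ ≈ (0.319, 0.042, 0.947); φ = arcsin(p_z) ≈ 71.22°, λ = atan2(p_y, p_x) ≈ 7.51°.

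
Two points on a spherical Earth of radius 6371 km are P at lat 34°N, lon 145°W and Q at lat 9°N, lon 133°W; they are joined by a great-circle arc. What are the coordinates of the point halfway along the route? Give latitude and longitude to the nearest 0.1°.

≈ lat 21.6°N, lon 138.5°W

Convert each endpoint to a unit vector on the sphere (x = cos φ cos λ, y = cos φ sin λ, z = sin φ).
The central angle between the endpoints is δ = arccos(p₁·p₂) ≈ 0.477 rad (27.3°).
Interpolate at f = 1/2 with slerp weights a = sin((1−f)δ)/sin δ ≈ 0.515, b = sin(fδ)/sin δ ≈ 0.515.
p = a·p₁ + b·p₂ ≈ (-0.696, -0.616, 0.368); φ = arcsin(p_z) ≈ 21.61°, λ = atan2(p_y, p_x) ≈ -138.47°.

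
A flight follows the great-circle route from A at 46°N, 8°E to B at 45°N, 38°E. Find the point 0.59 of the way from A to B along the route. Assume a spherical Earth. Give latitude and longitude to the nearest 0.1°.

≈ 46.4°N, 25.9°E

From cos δ = sin φ₁ sin φ₂ + cos φ₁ cos φ₂ cos Δλ, the central angle is δ ≈ 0.365 rad (20.9°).
Interpolate at f = 0.59 with slerp weights a = sin((1−f)δ)/sin δ ≈ 0.418, b = sin(fδ)/sin δ ≈ 0.599.
p = a·p₁ + b·p₂ ≈ (0.621, 0.301, 0.724); φ = arcsin(p_z) ≈ 46.37°, λ = atan2(p_y, p_x) ≈ 25.86°.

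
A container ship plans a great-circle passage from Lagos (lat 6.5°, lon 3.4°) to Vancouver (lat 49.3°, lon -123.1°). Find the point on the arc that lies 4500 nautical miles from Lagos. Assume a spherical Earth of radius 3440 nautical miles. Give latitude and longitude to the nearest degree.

≈ lat 56°, lon -69°

From cos δ = sin φ₁ sin φ₂ + cos φ₁ cos φ₂ cos Δλ, the central angle is δ ≈ 1.875 rad (107.4°). The total great-circle distance is δ·R ≈ 1.875 × 3440 ≈ 6450 nmi, so the target fraction is f = 4500/6450 ≈ 0.698.
Interpolate at f ≈ 0.698 with slerp weights a = sin((1−f)δ)/sin δ ≈ 0.563, b = sin(fδ)/sin δ ≈ 1.012.
p = a·p₁ + b·p₂ ≈ (0.198, -0.520, 0.831); φ = arcsin(p_z) ≈ 56.21°, λ = atan2(p_y, p_x) ≈ -69.16°.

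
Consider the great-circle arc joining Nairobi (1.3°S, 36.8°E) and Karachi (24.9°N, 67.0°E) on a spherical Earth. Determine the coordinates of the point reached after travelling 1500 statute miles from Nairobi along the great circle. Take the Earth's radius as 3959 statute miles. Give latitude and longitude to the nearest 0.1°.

From cos δ = sin φ₁ sin φ₂ + cos φ₁ cos φ₂ cos Δλ, the central angle is δ ≈ 0.685 rad (39.3°). The total great-circle distance is δ·R ≈ 0.685 × 3959 ≈ 2713 mi, so the target fraction is f = 1500/2713 ≈ 0.553.
Interpolate at f ≈ 0.553 with slerp weights a = sin((1−f)δ)/sin δ ≈ 0.477, b = sin(fδ)/sin δ ≈ 0.584.
p = a·p₁ + b·p₂ ≈ (0.589, 0.773, 0.235); φ = arcsin(p_z) ≈ 13.60°, λ = atan2(p_y, p_x) ≈ 52.72°.

≈ 13.6°N, 52.7°E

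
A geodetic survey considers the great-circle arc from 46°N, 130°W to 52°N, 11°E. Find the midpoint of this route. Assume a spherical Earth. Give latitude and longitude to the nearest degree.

≈ 74°N, 69°W

Convert each endpoint to a unit vector on the sphere (x = cos φ cos λ, y = cos φ sin λ, z = sin φ).
The central angle between the endpoints is δ = arccos(p₁·p₂) ≈ 1.334 rad (76.4°).
Interpolate at f = 1/2 with slerp weights a = sin((1−f)δ)/sin δ ≈ 0.636, b = sin(fδ)/sin δ ≈ 0.636.
p = a·p₁ + b·p₂ ≈ (0.100, -0.264, 0.959); φ = arcsin(p_z) ≈ 73.60°, λ = atan2(p_y, p_x) ≈ -69.16°.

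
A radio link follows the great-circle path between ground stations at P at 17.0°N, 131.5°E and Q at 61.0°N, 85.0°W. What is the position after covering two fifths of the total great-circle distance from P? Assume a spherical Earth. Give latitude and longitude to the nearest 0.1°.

Convert each endpoint to a unit vector on the sphere (x = cos φ cos λ, y = cos φ sin λ, z = sin φ).
The central angle between the endpoints is δ = arccos(p₁·p₂) ≈ 1.688 rad (96.7°).
Interpolate at f = 2/5 with slerp weights a = sin((1−f)δ)/sin δ ≈ 0.854, b = sin(fδ)/sin δ ≈ 0.629.
p = a·p₁ + b·p₂ ≈ (-0.515, 0.308, 0.800); φ = arcsin(p_z) ≈ 53.15°, λ = atan2(p_y, p_x) ≈ 149.12°.

≈ 53.2°N, 149.1°E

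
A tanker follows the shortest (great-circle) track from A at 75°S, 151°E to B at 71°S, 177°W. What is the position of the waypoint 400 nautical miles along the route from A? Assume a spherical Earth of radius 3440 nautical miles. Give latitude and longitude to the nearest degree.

≈ 73°S, 174°E

Write both endpoints as unit vectors p₁, p₂ with components (cos φ cos λ, cos φ sin λ, sin φ).
The central angle between the endpoints is δ = arccos(p₁·p₂) ≈ 0.175 rad (10.0°). The total great-circle distance is δ·R ≈ 0.175 × 3440 ≈ 601 nmi, so the target fraction is f = 400/601 ≈ 0.665.
Interpolate at f ≈ 0.665 with slerp weights a = sin((1−f)δ)/sin δ ≈ 0.336, b = sin(fδ)/sin δ ≈ 0.667.
p = a·p₁ + b·p₂ ≈ (-0.293, 0.031, -0.956); φ = arcsin(p_z) ≈ -72.86°, λ = atan2(p_y, p_x) ≈ 173.99°.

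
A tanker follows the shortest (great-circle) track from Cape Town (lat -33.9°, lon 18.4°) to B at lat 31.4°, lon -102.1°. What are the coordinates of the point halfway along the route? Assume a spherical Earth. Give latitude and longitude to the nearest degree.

≈ lat -3°, lon -43°

Convert each endpoint to a unit vector on the sphere (x = cos φ cos λ, y = cos φ sin λ, z = sin φ).
The central angle between the endpoints is δ = arccos(p₁·p₂) ≈ 2.279 rad (130.6°).
Interpolate at f = 1/2 with slerp weights a = sin((1−f)δ)/sin δ ≈ 1.196, b = sin(fδ)/sin δ ≈ 1.196.
p = a·p₁ + b·p₂ ≈ (0.728, -0.685, -0.044); φ = arcsin(p_z) ≈ -2.52°, λ = atan2(p_y, p_x) ≈ -43.25°.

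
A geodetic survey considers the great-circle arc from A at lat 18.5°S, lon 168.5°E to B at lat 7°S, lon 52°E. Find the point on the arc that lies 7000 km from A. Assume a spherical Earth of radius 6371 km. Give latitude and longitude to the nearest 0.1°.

Write both endpoints as unit vectors p₁, p₂ with components (cos φ cos λ, cos φ sin λ, sin φ).
The central angle between the endpoints is δ = arccos(p₁·p₂) ≈ 1.962 rad (112.4°). The total great-circle distance is δ·R ≈ 1.962 × 6371 ≈ 12500 km, so the target fraction is f = 7000/12500 ≈ 0.560.
Interpolate at f ≈ 0.560 with slerp weights a = sin((1−f)δ)/sin δ ≈ 0.822, b = sin(fδ)/sin δ ≈ 0.963.
p = a·p₁ + b·p₂ ≈ (-0.175, 0.909, -0.378); φ = arcsin(p_z) ≈ -22.23°, λ = atan2(p_y, p_x) ≈ 100.91°.

≈ lat 22.2°S, lon 100.9°E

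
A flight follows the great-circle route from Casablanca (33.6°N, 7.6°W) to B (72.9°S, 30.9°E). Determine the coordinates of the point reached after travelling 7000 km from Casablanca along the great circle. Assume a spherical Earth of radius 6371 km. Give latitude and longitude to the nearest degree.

≈ (28°S, 4°E)

The haversine formula gives a central angle δ ≈ 1.915 rad (109.7°) between the endpoints. The total great-circle distance is δ·R ≈ 1.915 × 6371 ≈ 12199 km, so the target fraction is f = 7000/12199 ≈ 0.574.
Interpolate at f ≈ 0.574 with slerp weights a = sin((1−f)δ)/sin δ ≈ 0.774, b = sin(fδ)/sin δ ≈ 0.946.
p = a·p₁ + b·p₂ ≈ (0.878, 0.058, -0.476); φ = arcsin(p_z) ≈ -28.43°, λ = atan2(p_y, p_x) ≈ 3.76°.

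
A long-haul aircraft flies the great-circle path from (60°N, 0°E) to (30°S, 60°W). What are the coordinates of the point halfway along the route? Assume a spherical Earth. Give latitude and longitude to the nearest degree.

From cos δ = sin φ₁ sin φ₂ + cos φ₁ cos φ₂ cos Δλ, the central angle is δ ≈ 1.789 rad (102.5°).
Interpolate at f = 1/2 with slerp weights a = sin((1−f)δ)/sin δ ≈ 0.799, b = sin(fδ)/sin δ ≈ 0.799.
p = a·p₁ + b·p₂ ≈ (0.745, -0.599, 0.292); φ = arcsin(p_z) ≈ 17.00°, λ = atan2(p_y, p_x) ≈ -38.79°.

≈ (17°N, 39°W)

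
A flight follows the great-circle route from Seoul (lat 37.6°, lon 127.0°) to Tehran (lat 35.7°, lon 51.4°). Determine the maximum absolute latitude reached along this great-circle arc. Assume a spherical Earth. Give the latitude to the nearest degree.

The great circle lies in the plane with unit normal n̂ = (p₁ × p₂)/|p₁ × p₂|.
Here n̂_z ≈ -0.728; the vertex latitude is φ_max = arccos|n̂_z| ≈ 43.3°.
Check via Clairaut: cos φ_max = |cos φ₁| · sin C = cos(37.6°)·sin(66.7°) ≈ 0.728, again giving ≈ 43.3°.

≈ 43°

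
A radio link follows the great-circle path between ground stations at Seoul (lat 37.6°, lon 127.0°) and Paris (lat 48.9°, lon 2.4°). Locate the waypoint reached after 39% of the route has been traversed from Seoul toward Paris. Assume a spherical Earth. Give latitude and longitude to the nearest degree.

≈ lat 60°, lon 92°

From cos δ = sin φ₁ sin φ₂ + cos φ₁ cos φ₂ cos Δλ, the central angle is δ ≈ 1.406 rad (80.6°).
Interpolate at f = 0.39 with slerp weights a = sin((1−f)δ)/sin δ ≈ 0.767, b = sin(fδ)/sin δ ≈ 0.528.
p = a·p₁ + b·p₂ ≈ (-0.018, 0.500, 0.866); φ = arcsin(p_z) ≈ 60.00°, λ = atan2(p_y, p_x) ≈ 92.12°.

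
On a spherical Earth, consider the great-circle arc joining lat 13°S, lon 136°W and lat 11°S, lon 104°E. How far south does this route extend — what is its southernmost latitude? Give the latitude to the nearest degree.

The great circle lies in the plane with unit normal n̂ = (p₁ × p₂)/|p₁ × p₂|.
Here n̂_z ≈ -0.920; the vertex latitude is φ_max = arccos|n̂_z| ≈ 23.1°.
Check via Clairaut: cos φ_max = |cos φ₁| · sin C = cos(13.0°)·sin(109.2°) ≈ 0.920, again giving ≈ 23.1°.

≈ 23°S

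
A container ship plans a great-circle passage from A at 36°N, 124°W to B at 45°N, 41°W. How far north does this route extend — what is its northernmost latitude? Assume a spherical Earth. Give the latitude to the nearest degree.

≈ 50°N

The great circle lies in the plane with unit normal n̂ = (p₁ × p₂)/|p₁ × p₂|.
Here n̂_z ≈ +0.649; the vertex latitude is φ_max = arccos|n̂_z| ≈ 49.5°.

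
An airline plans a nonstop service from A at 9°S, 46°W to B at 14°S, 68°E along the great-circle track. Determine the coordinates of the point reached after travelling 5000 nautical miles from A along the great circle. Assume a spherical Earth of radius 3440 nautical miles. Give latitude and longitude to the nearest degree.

≈ 19°S, 40°E

From cos δ = sin φ₁ sin φ₂ + cos φ₁ cos φ₂ cos Δλ, the central angle is δ ≈ 1.930 rad (110.6°). The total great-circle distance is δ·R ≈ 1.930 × 3440 ≈ 6641 nmi, so the target fraction is f = 5000/6641 ≈ 0.753.
Interpolate at f ≈ 0.753 with slerp weights a = sin((1−f)δ)/sin δ ≈ 0.490, b = sin(fδ)/sin δ ≈ 1.061.
p = a·p₁ + b·p₂ ≈ (0.722, 0.606, -0.333); φ = arcsin(p_z) ≈ -19.48°, λ = atan2(p_y, p_x) ≈ 40.00°.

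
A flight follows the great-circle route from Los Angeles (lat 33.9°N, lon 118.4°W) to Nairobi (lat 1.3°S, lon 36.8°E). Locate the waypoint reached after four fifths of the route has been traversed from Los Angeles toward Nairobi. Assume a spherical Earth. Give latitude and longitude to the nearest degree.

Convert each endpoint to a unit vector on the sphere (x = cos φ cos λ, y = cos φ sin λ, z = sin φ).
The central angle between the endpoints is δ = arccos(p₁·p₂) ≈ 2.443 rad (140.0°).
Interpolate at f = 4/5 with slerp weights a = sin((1−f)δ)/sin δ ≈ 0.730, b = sin(fδ)/sin δ ≈ 1.442.
p = a·p₁ + b·p₂ ≈ (0.866, 0.331, 0.375); φ = arcsin(p_z) ≈ 21.99°, λ = atan2(p_y, p_x) ≈ 20.89°.

≈ lat 22°N, lon 21°E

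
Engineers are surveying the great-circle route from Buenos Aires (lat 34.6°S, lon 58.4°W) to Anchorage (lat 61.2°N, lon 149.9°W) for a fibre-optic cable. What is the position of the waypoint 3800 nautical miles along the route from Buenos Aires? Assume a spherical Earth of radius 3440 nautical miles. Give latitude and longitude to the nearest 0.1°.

Convert each endpoint to a unit vector on the sphere (x = cos φ cos λ, y = cos φ sin λ, z = sin φ).
The central angle between the endpoints is δ = arccos(p₁·p₂) ≈ 2.104 rad (120.5°). The total great-circle distance is δ·R ≈ 2.104 × 3440 ≈ 7237 nmi, so the target fraction is f = 3800/7237 ≈ 0.525.
Interpolate at f ≈ 0.525 with slerp weights a = sin((1−f)δ)/sin δ ≈ 0.976, b = sin(fδ)/sin δ ≈ 1.037.
p = a·p₁ + b·p₂ ≈ (-0.011, -0.935, 0.354); φ = arcsin(p_z) ≈ 20.76°, λ = atan2(p_y, p_x) ≈ -90.68°.

≈ lat 20.8°N, lon 90.7°W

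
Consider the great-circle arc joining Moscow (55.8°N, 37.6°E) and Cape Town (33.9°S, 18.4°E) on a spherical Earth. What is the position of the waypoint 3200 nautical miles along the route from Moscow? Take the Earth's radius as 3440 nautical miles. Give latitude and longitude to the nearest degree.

≈ 3°N, 25°E

Convert each endpoint to a unit vector on the sphere (x = cos φ cos λ, y = cos φ sin λ, z = sin φ).
The central angle between the endpoints is δ = arccos(p₁·p₂) ≈ 1.592 rad (91.2°). The total great-circle distance is δ·R ≈ 1.592 × 3440 ≈ 5475 nmi, so the target fraction is f = 3200/5475 ≈ 0.584.
Interpolate at f ≈ 0.584 with slerp weights a = sin((1−f)δ)/sin δ ≈ 0.614, b = sin(fδ)/sin δ ≈ 0.802.
p = a·p₁ + b·p₂ ≈ (0.905, 0.421, 0.061); φ = arcsin(p_z) ≈ 3.48°, λ = atan2(p_y, p_x) ≈ 24.93°.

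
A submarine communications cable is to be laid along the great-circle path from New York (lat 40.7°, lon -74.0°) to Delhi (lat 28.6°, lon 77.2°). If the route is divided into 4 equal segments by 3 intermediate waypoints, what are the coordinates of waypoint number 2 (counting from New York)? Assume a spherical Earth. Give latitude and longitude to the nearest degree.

Convert each endpoint to a unit vector on the sphere (x = cos φ cos λ, y = cos φ sin λ, z = sin φ).
The central angle between the endpoints is δ = arccos(p₁·p₂) ≈ 1.845 rad (105.7°).
Interpolate at f = 2/4 with slerp weights a = sin((1−f)δ)/sin δ ≈ 0.828, b = sin(fδ)/sin δ ≈ 0.828.
p = a·p₁ + b·p₂ ≈ (0.334, 0.106, 0.937); φ = arcsin(p_z) ≈ 69.49°, λ = atan2(p_y, p_x) ≈ 17.52°.

≈ lat 69°, lon 18°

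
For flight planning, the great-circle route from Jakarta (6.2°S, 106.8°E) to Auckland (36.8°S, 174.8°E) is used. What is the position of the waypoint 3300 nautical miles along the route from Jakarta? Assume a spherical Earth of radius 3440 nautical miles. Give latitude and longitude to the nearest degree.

≈ 34°S, 158°E

Convert each endpoint to a unit vector on the sphere (x = cos φ cos λ, y = cos φ sin λ, z = sin φ).
The central angle between the endpoints is δ = arccos(p₁·p₂) ≈ 1.199 rad (68.7°). The total great-circle distance is δ·R ≈ 1.199 × 3440 ≈ 4126 nmi, so the target fraction is f = 3300/4126 ≈ 0.800.
Interpolate at f ≈ 0.800 with slerp weights a = sin((1−f)δ)/sin δ ≈ 0.255, b = sin(fδ)/sin δ ≈ 0.879.
p = a·p₁ + b·p₂ ≈ (-0.774, 0.307, -0.554); φ = arcsin(p_z) ≈ -33.64°, λ = atan2(p_y, p_x) ≈ 158.39°.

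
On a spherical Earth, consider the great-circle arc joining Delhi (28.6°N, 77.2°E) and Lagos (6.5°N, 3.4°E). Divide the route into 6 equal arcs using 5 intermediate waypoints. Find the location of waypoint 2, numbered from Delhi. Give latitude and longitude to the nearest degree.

≈ (25°N, 50°E)

Convert each endpoint to a unit vector on the sphere (x = cos φ cos λ, y = cos φ sin λ, z = sin φ).
The central angle between the endpoints is δ = arccos(p₁·p₂) ≈ 1.269 rad (72.7°).
Interpolate at f = 2/6 with slerp weights a = sin((1−f)δ)/sin δ ≈ 0.784, b = sin(fδ)/sin δ ≈ 0.430.
p = a·p₁ + b·p₂ ≈ (0.579, 0.697, 0.424); φ = arcsin(p_z) ≈ 25.08°, λ = atan2(p_y, p_x) ≈ 50.27°.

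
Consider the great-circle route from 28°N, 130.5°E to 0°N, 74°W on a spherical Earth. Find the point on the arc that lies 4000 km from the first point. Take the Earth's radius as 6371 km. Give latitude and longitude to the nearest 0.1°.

≈ 48.8°N, 168.9°E

Convert each endpoint to a unit vector on the sphere (x = cos φ cos λ, y = cos φ sin λ, z = sin φ).
The central angle between the endpoints is δ = arccos(p₁·p₂) ≈ 2.504 rad (143.5°). The total great-circle distance is δ·R ≈ 2.504 × 6371 ≈ 15952 km, so the target fraction is f = 4000/15952 ≈ 0.251.
Interpolate at f ≈ 0.251 with slerp weights a = sin((1−f)δ)/sin δ ≈ 1.602, b = sin(fδ)/sin δ ≈ 0.987.
p = a·p₁ + b·p₂ ≈ (-0.647, 0.127, 0.752); φ = arcsin(p_z) ≈ 48.77°, λ = atan2(p_y, p_x) ≈ 168.87°.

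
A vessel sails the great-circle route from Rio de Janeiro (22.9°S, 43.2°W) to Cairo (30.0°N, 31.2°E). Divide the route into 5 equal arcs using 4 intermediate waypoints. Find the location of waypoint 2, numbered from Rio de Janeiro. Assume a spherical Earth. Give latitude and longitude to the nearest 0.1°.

≈ (1.2°S, 14.2°W)

From cos δ = sin φ₁ sin φ₂ + cos φ₁ cos φ₂ cos Δλ, the central angle is δ ≈ 1.551 rad (88.9°).
Interpolate at f = 2/5 with slerp weights a = sin((1−f)δ)/sin δ ≈ 0.802, b = sin(fδ)/sin δ ≈ 0.581.
p = a·p₁ + b·p₂ ≈ (0.969, -0.245, -0.021); φ = arcsin(p_z) ≈ -1.23°, λ = atan2(p_y, p_x) ≈ -14.18°.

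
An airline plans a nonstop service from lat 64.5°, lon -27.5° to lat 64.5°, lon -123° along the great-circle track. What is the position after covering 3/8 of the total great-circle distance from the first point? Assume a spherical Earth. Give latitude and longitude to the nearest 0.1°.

Write both endpoints as unit vectors p₁, p₂ with components (cos φ cos λ, cos φ sin λ, sin φ).
The central angle between the endpoints is δ = arccos(p₁·p₂) ≈ 0.649 rad (37.2°).
Interpolate at f = 3/8 with slerp weights a = sin((1−f)δ)/sin δ ≈ 0.653, b = sin(fδ)/sin δ ≈ 0.399.
p = a·p₁ + b·p₂ ≈ (0.156, -0.274, 0.949); φ = arcsin(p_z) ≈ 71.64°, λ = atan2(p_y, p_x) ≈ -60.35°.

≈ lat 71.6°, lon -60.3°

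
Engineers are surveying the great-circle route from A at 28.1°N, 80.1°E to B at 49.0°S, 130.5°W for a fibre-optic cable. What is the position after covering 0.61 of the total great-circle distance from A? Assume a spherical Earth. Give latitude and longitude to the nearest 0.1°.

From cos δ = sin φ₁ sin φ₂ + cos φ₁ cos φ₂ cos Δλ, the central angle is δ ≈ 2.594 rad (148.6°).
Interpolate at f = 0.61 with slerp weights a = sin((1−f)δ)/sin δ ≈ 1.627, b = sin(fδ)/sin δ ≈ 1.920.
p = a·p₁ + b·p₂ ≈ (-0.571, 0.456, -0.682); φ = arcsin(p_z) ≈ -43.02°, λ = atan2(p_y, p_x) ≈ 141.37°.

≈ 43.0°S, 141.4°E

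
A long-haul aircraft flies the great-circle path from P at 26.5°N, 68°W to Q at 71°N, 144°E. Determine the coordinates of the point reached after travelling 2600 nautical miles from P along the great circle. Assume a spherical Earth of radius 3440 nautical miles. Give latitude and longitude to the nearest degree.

From cos δ = sin φ₁ sin φ₂ + cos φ₁ cos φ₂ cos Δλ, the central angle is δ ≈ 1.395 rad (79.9°). The total great-circle distance is δ·R ≈ 1.395 × 3440 ≈ 4799 nmi, so the target fraction is f = 2600/4799 ≈ 0.542.
Interpolate at f ≈ 0.542 with slerp weights a = sin((1−f)δ)/sin δ ≈ 0.606, b = sin(fδ)/sin δ ≈ 0.697.
p = a·p₁ + b·p₂ ≈ (0.020, -0.369, 0.929); φ = arcsin(p_z) ≈ 68.28°, λ = atan2(p_y, p_x) ≈ -86.95°.

≈ 68°N, 87°W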